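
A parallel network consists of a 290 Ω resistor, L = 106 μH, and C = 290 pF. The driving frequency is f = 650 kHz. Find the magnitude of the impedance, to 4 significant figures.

275.7 Ω

ω = 2πf = 4.084e+06 rad/s
X_L = ωL = 432.9 Ω
X_C = 1/(ωC) = 844.3 Ω
Parallel: admittances add. Y = 1/R + 1/(jωL) + jωC
Y = (0.003448 − j0.001126) S
|Y| = 0.003627 S → |Z| = 1/|Y| = 275.7 Ω, ∠Z = −∠Y = 18.08°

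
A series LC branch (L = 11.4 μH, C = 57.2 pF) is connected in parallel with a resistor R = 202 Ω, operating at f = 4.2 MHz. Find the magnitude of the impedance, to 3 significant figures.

ω = 2πf = 2.639e+07 rad/s
X_L = ωL = 301 Ω
X_C = 1/(ωC) = 662 Ω
Branch 1: Z₁ = R = 202 Ω
Branch 2 (series LC): Z₂ = j(X_L − X_C) = −j362 Ω
Parallel: Z = Z₁Z₂/(Z₁+Z₂), |Z| = 176 Ω, ∠Z = -29.2°

176 Ω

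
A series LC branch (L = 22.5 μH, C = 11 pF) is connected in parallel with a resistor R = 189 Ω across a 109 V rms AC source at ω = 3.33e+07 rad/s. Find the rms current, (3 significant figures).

X_L = ωL = 749 Ω
X_C = 1/(ωC) = 2730 Ω
Branch 1: Z₁ = R = 189 Ω
Branch 2 (series LC): Z₂ = j(X_L − X_C) = −j1980 Ω
Parallel: Z = Z₁Z₂/(Z₁+Z₂), |Z| = 188 Ω, ∠Z = -5.45°
I = V/|Z| = 109/188 = 579 mA

579 mA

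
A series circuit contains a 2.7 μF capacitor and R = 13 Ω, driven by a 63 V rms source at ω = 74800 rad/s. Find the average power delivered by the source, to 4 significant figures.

266.6 W

X_C = 1/(ωC) = 4.951 Ω
Z = 13.00 − j4.951 Ω
|Z| = √(13.00² + 4.951²) = 13.91 Ω
∠Z = arctan(-4.951/13.00) = -20.85°
I = V/|Z| = 4.529 A
P = VI cos φ = 63 × 4.529 × cos(-20.85°) = 266.6 W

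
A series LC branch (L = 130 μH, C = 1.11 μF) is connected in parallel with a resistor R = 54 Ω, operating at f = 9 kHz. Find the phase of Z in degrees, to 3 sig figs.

ω = 2πf = 56550 rad/s
X_L = ωL = 7.35 Ω
X_C = 1/(ωC) = 15.9 Ω
Branch 1: Z₁ = R = 54.0 Ω
Branch 2 (series LC): Z₂ = j(X_L − X_C) = −j8.58 Ω
Parallel: Z = Z₁Z₂/(Z₁+Z₂), |Z| = 8.47 Ω, ∠Z = -81.0°

-81.0°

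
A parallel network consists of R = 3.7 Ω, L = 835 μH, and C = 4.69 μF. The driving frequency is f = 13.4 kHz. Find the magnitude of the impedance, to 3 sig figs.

2.14 Ω

ω = 2πf = 84190 rad/s
X_L = ωL = 70.3 Ω
X_C = 1/(ωC) = 2.53 Ω
Parallel: admittances add. Y = 1/R + 1/(jωL) + jωC
Y = (0.270 + j0.381) S
|Y| = 0.467 S → |Z| = 1/|Y| = 2.14 Ω, ∠Z = −∠Y = -54.6°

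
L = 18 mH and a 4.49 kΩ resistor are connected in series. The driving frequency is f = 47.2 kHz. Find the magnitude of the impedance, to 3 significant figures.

ω = 2πf = 296600 rad/s
X_L = ωL = 5340 Ω
Z = 4490 + j5340 Ω
|Z| = √(4490² + 5340²) = 6980 Ω

6980 Ω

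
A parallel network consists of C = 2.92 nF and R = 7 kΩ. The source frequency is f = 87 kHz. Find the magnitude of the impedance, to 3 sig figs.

624 Ω

ω = 2πf = 546600 rad/s
X_C = 1/(ωC) = 626 Ω
Parallel: admittances add. Y = 1/R + jωC
Y = (0.000143 + j0.00160) S
|Y| = 0.00160 S → |Z| = 1/|Y| = 624 Ω, ∠Z = −∠Y = -84.9°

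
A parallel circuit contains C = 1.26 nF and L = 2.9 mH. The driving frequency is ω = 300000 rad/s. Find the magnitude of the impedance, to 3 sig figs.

X_L = ωL = 870 Ω
X_C = 1/(ωC) = 2650 Ω
Parallel: admittances add. Y = 1/(jωL) + jωC
Y = (0 − j0.000771) S
|Y| = 0.000771 S → |Z| = 1/|Y| = 1300 Ω, ∠Z = −∠Y = 90.0°

1300 Ω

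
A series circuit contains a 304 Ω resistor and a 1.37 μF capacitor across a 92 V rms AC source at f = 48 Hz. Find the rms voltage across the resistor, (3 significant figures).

11.5 V

ω = 2πf = 301.6 rad/s
X_C = 1/(ωC) = 2420 Ω
Z = 304 − j2420 Ω
|Z| = √(304² + 2420²) = 2440 Ω
I = V/|Z| = 37.7 mA
V_R = I·|Z_R| = 0.0377 × 304 = 11.5 V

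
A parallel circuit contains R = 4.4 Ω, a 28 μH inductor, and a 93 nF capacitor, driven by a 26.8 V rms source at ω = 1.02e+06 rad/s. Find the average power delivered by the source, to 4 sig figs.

163.2 W

X_L = ωL = 28.56 Ω
X_C = 1/(ωC) = 10.54 Ω
Parallel: admittances add. Y = 1/R + 1/(jωL) + jωC
Y = (0.2273 + j0.05985) S
|Y| = 0.2350 S → |Z| = 1/|Y| = 4.255 Ω, ∠Z = −∠Y = -14.75°
I = V/|Z| = 6.299 A
P = VI cos φ = 26.8 × 6.299 × cos(-14.75°) = 163.2 W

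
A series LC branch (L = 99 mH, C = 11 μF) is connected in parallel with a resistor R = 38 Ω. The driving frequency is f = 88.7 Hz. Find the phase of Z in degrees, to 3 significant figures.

-19.4°

ω = 2πf = 557.3 rad/s
X_L = ωL = 55.2 Ω
X_C = 1/(ωC) = 163 Ω
Branch 1: Z₁ = R = 38.0 Ω
Branch 2 (series LC): Z₂ = j(X_L − X_C) = −j108 Ω
Parallel: Z = Z₁Z₂/(Z₁+Z₂), |Z| = 35.8 Ω, ∠Z = -19.4°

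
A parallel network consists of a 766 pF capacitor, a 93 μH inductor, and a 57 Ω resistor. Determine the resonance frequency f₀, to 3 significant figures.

ω₀ = 1/√(LC) = 1/√(9.3e-05 × 7.66e-10) = 3.747e+06 rad/s
f₀ = ω₀/(2π) = 596 kHz

596 kHz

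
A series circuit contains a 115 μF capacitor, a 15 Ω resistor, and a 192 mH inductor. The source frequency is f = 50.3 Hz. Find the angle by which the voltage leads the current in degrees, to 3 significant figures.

ω = 2πf = 316.0 rad/s
X_L = ωL = 60.7 Ω
X_C = 1/(ωC) = 27.5 Ω
Net reactance X = X_L − X_C = 33.2 Ω
Z = 15.0 + j33.2 Ω
|Z| = √(15.0² + 33.2²) = 36.4 Ω
∠Z = arctan(33.2/15.0) = 65.7°

65.7°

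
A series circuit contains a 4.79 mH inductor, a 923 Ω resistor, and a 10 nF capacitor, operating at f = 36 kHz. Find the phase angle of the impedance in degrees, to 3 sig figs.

ω = 2πf = 226200 rad/s
X_L = ωL = 1080 Ω
X_C = 1/(ωC) = 442 Ω
Net reactance X = X_L − X_C = 641 Ω
Z = 923 + j641 Ω
|Z| = √(923² + 641²) = 1120 Ω
∠Z = arctan(641/923) = 34.8°

34.8°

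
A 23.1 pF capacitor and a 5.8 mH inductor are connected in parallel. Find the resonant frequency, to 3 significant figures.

435 kHz

ω₀ = 1/√(LC) = 1/√(0.0058 × 2.31e-11) = 2.732e+06 rad/s
f₀ = ω₀/(2π) = 435 kHz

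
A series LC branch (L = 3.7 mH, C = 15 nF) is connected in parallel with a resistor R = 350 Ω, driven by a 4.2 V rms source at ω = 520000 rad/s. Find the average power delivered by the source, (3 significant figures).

X_L = ωL = 1920 Ω
X_C = 1/(ωC) = 128 Ω
Branch 1: Z₁ = R = 350 Ω
Branch 2 (series LC): Z₂ = j(X_L − X_C) = j1800 Ω
Parallel: Z = Z₁Z₂/(Z₁+Z₂), |Z| = 344 Ω, ∠Z = 11.0°
I = V/|Z| = 12.2 mA
P = VI cos φ = 4.2 × 0.0122 × cos(11.0°) = 50.4 mW

50.4 mW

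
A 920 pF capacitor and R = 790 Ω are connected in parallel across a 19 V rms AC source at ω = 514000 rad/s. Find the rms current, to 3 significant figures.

25.7 mA

X_C = 1/(ωC) = 2110 Ω
Parallel: admittances add. Y = 1/R + jωC
Y = (0.00127 + j0.000473) S
|Y| = 0.00135 S → |Z| = 1/|Y| = 740 Ω, ∠Z = −∠Y = -20.5°
I = V/|Z| = 19/740 = 25.7 mA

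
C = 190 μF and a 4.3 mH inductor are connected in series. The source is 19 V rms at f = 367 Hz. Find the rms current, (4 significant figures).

2.489 A

ω = 2πf = 2306 rad/s
X_L = ωL = 9.915 Ω
X_C = 1/(ωC) = 2.282 Ω
Net reactance X = X_L − X_C = 7.633 Ω
Z = j7.633 Ω
|Z| = √(0² + 7.633²) = 7.633 Ω
I = V/|Z| = 19/7.633 = 2.489 A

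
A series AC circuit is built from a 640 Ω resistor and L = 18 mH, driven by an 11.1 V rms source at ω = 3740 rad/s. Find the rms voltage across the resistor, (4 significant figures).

X_L = ωL = 67.32 Ω
Z = 640.0 + j67.32 Ω
|Z| = √(640.0² + 67.32²) = 643.5 Ω
I = V/|Z| = 17.25 mA
V_R = I·|Z_R| = 0.01725 × 640.0 = 11.04 V

11.04 V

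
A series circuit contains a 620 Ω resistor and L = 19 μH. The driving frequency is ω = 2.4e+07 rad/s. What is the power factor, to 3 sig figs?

X_L = ωL = 456 Ω
Z = 620 + j456 Ω
|Z| = √(620² + 456²) = 770 Ω
∠Z = arctan(456/620) = 36.3°
cos φ = cos(36.3°) = 0.806

0.806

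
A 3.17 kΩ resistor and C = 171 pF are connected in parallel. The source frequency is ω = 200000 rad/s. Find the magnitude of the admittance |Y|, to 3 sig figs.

X_C = 1/(ωC) = 29200 Ω
Parallel: admittances add. Y = 1/R + jωC
Y = (0.000315 + j3.42e-05) S
|Y| = 0.000317 S → |Z| = 1/|Y| = 3150 Ω, ∠Z = −∠Y = -6.19°

317 μS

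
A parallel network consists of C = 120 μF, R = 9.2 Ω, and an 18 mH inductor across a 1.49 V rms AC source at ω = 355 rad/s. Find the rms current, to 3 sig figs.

235 mA

X_L = ωL = 6.39 Ω
X_C = 1/(ωC) = 23.5 Ω
Parallel: admittances add. Y = 1/R + 1/(jωL) + jωC
Y = (0.109 − j0.114) S
|Y| = 0.157 S → |Z| = 1/|Y| = 6.35 Ω, ∠Z = −∠Y = 46.3°
I = V/|Z| = 1.49/6.35 = 235 mA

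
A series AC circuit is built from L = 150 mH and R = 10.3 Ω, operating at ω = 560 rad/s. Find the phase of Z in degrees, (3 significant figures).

X_L = ωL = 84.0 Ω
Z = 10.3 + j84.0 Ω
|Z| = √(10.3² + 84.0²) = 84.6 Ω
∠Z = arctan(84.0/10.3) = 83.0°

83.0°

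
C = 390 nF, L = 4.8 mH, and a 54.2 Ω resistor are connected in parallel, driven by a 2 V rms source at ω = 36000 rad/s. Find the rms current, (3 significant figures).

40.4 mA

X_L = ωL = 173 Ω
X_C = 1/(ωC) = 71.2 Ω
Parallel: admittances add. Y = 1/R + 1/(jωL) + jωC
Y = (0.0185 + j0.00825) S
|Y| = 0.0202 S → |Z| = 1/|Y| = 49.5 Ω, ∠Z = −∠Y = -24.1°
I = V/|Z| = 2/49.5 = 40.4 mA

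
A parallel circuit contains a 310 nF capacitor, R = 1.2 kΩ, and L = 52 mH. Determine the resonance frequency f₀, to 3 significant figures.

1.25 kHz

ω₀ = 1/√(LC) = 1/√(0.052 × 3.1e-07) = 7876 rad/s
f₀ = ω₀/(2π) = 1.25 kHz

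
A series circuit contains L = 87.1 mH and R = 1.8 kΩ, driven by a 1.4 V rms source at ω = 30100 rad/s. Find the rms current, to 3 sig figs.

X_L = ωL = 2620 Ω
Z = 1800 + j2620 Ω
|Z| = √(1800² + 2620²) = 3180 Ω
I = V/|Z| = 1.4/3180 = 440 μA

440 μA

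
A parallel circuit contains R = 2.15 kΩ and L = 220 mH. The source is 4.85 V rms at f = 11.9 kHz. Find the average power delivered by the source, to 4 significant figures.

ω = 2πf = 74770 rad/s
X_L = ωL = 16450 Ω
Parallel: admittances add. Y = 1/R + 1/(jωL)
Y = (0.0004651 − j6.079e-05) S
|Y| = 0.0004691 S → |Z| = 1/|Y| = 2132 Ω, ∠Z = −∠Y = 7.447°
I = V/|Z| = 2.275 mA
P = VI cos φ = 4.85 × 0.002275 × cos(7.447°) = 10.94 mW

10.94 mW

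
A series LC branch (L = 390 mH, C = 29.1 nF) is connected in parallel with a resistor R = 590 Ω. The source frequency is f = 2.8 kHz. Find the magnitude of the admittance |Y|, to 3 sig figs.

ω = 2πf = 17590 rad/s
X_L = ωL = 6860 Ω
X_C = 1/(ωC) = 1950 Ω
Branch 1: Z₁ = R = 590 Ω
Branch 2 (series LC): Z₂ = j(X_L − X_C) = j4910 Ω
Parallel: Z = Z₁Z₂/(Z₁+Z₂), |Z| = 586 Ω, ∠Z = 6.85°
|Y| = 1/|Z| = 1.71 mS

1.71 mS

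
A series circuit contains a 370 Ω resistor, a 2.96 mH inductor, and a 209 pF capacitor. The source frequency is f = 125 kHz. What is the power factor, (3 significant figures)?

0.0977

ω = 2πf = 785400 rad/s
X_L = ωL = 2320 Ω
X_C = 1/(ωC) = 6090 Ω
Net reactance X = X_L − X_C = -3770 Ω
Z = 370 − j3770 Ω
|Z| = √(370² + 3770²) = 3790 Ω
∠Z = arctan(-3770/370) = -84.4°
cos φ = cos(-84.4°) = 0.0977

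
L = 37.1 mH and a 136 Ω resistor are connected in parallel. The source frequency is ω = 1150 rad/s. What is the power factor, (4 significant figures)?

0.2993

X_L = ωL = 42.66 Ω
Parallel: admittances add. Y = 1/R + 1/(jωL)
Y = (0.007353 − j0.02344) S
|Y| = 0.02456 S → |Z| = 1/|Y| = 40.71 Ω, ∠Z = −∠Y = 72.58°
cos φ = cos(72.58°) = 0.2993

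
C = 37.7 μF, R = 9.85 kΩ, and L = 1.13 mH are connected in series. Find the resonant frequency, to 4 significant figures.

771.1 Hz

ω₀ = 1/√(LC) = 1/√(0.00113 × 3.77e-05) = 4845 rad/s
f₀ = ω₀/(2π) = 771.1 Hz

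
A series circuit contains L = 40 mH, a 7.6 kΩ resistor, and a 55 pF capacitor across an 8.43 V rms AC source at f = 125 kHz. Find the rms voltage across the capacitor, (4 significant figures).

17.38 V

ω = 2πf = 785400 rad/s
X_L = ωL = 31420 Ω
X_C = 1/(ωC) = 23150 Ω
Net reactance X = X_L − X_C = 8266 Ω
Z = 7600 + j8266 Ω
|Z| = √(7600² + 8266²) = 11230 Ω
I = V/|Z| = 750.7 μA
V_C = I·|Z_C| = 0.0007507 × 23150 = 17.38 V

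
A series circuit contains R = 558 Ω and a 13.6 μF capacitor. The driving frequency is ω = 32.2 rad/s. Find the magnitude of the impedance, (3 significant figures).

2350 Ω

X_C = 1/(ωC) = 2280 Ω
Z = 558 − j2280 Ω
|Z| = √(558² + 2280²) = 2350 Ω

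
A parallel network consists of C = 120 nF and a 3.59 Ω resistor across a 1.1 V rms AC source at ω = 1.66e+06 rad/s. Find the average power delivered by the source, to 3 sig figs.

337 mW

X_C = 1/(ωC) = 5.02 Ω
Parallel: admittances add. Y = 1/R + jωC
Y = (0.279 + j0.199) S
|Y| = 0.342 S → |Z| = 1/|Y| = 2.92 Ω, ∠Z = −∠Y = -35.6°
I = V/|Z| = 377 mA
P = VI cos φ = 1.1 × 0.377 × cos(-35.6°) = 337 mW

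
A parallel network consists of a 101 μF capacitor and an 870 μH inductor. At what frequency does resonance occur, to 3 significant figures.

ω₀ = 1/√(LC) = 1/√(0.00087 × 0.000101) = 3373 rad/s
f₀ = ω₀/(2π) = 537 Hz

537 Hz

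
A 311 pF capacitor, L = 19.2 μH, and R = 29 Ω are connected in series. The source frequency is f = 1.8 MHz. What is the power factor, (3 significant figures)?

0.396

ω = 2πf = 1.131e+07 rad/s
X_L = ωL = 217 Ω
X_C = 1/(ωC) = 284 Ω
Net reactance X = X_L − X_C = -67.2 Ω
Z = 29.0 − j67.2 Ω
|Z| = √(29.0² + 67.2²) = 73.2 Ω
∠Z = arctan(-67.2/29.0) = -66.6°
cos φ = cos(-66.6°) = 0.396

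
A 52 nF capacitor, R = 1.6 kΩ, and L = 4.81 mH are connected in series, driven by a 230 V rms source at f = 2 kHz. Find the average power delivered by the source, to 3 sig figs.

17.9 W

ω = 2πf = 12570 rad/s
X_L = ωL = 60.4 Ω
X_C = 1/(ωC) = 1530 Ω
Net reactance X = X_L − X_C = -1470 Ω
Z = 1600 − j1470 Ω
|Z| = √(1600² + 1470²) = 2170 Ω
∠Z = arctan(-1470/1600) = -42.6°
I = V/|Z| = 106 mA
P = VI cos φ = 230 × 0.106 × cos(-42.6°) = 17.9 W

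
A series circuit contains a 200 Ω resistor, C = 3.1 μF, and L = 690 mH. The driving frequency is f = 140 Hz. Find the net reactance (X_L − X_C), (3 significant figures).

ω = 2πf = 879.6 rad/s
X_L = ωL = 607 Ω
X_C = 1/(ωC) = 367 Ω
X = 607 − 367 = 240 Ω

240 Ω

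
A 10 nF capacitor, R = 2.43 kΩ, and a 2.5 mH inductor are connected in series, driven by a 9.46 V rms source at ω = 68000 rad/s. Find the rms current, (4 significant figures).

X_L = ωL = 170.0 Ω
X_C = 1/(ωC) = 1471 Ω
Net reactance X = X_L − X_C = -1301 Ω
Z = 2430 − j1301 Ω
|Z| = √(2430² + 1301²) = 2756 Ω
I = V/|Z| = 9.46/2756 = 3.432 mA

3.432 mA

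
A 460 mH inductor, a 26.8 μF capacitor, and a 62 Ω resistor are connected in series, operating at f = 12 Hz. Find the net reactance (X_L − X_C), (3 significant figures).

ω = 2πf = 75.40 rad/s
X_L = ωL = 34.7 Ω
X_C = 1/(ωC) = 495 Ω
X = 34.7 − 495 = -460 Ω

-460 Ω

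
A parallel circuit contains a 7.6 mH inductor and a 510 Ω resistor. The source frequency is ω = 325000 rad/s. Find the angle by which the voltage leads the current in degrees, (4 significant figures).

X_L = ωL = 2470 Ω
Parallel: admittances add. Y = 1/R + 1/(jωL)
Y = (0.001961 − j0.0004049) S
|Y| = 0.002002 S → |Z| = 1/|Y| = 499.5 Ω, ∠Z = −∠Y = 11.67°

11.67°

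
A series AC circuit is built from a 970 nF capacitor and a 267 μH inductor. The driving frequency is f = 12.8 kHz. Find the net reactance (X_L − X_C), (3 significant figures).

ω = 2πf = 80420 rad/s
X_L = ωL = 21.5 Ω
X_C = 1/(ωC) = 12.8 Ω
X = 21.5 − 12.8 = 8.65 Ω

8.65 Ω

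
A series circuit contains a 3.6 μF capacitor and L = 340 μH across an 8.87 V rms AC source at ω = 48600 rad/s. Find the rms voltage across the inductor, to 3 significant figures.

X_L = ωL = 16.5 Ω
X_C = 1/(ωC) = 5.72 Ω
Net reactance X = X_L − X_C = 10.8 Ω
Z = j10.8 Ω
|Z| = √(0² + 10.8²) = 10.8 Ω
I = V/|Z| = 821 mA
V_L = I·|Z_L| = 0.821 × 16.5 = 13.6 V

13.6 V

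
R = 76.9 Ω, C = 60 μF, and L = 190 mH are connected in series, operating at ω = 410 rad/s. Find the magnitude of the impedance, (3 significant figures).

85.4 Ω

X_L = ωL = 77.9 Ω
X_C = 1/(ωC) = 40.7 Ω
Net reactance X = X_L − X_C = 37.2 Ω
Z = 76.9 + j37.2 Ω
|Z| = √(76.9² + 37.2²) = 85.4 Ω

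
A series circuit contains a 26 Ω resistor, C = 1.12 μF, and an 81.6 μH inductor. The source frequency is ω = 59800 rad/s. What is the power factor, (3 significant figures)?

0.933

X_L = ωL = 4.88 Ω
X_C = 1/(ωC) = 14.9 Ω
Net reactance X = X_L − X_C = -10.1 Ω
Z = 26.0 − j10.1 Ω
|Z| = √(26.0² + 10.1²) = 27.9 Ω
∠Z = arctan(-10.1/26.0) = -21.1°
cos φ = cos(-21.1°) = 0.933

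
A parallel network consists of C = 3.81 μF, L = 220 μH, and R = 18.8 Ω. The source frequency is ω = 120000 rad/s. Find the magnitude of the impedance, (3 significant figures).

X_L = ωL = 26.4 Ω
X_C = 1/(ωC) = 2.19 Ω
Parallel: admittances add. Y = 1/R + 1/(jωL) + jωC
Y = (0.0532 + j0.419) S
|Y| = 0.423 S → |Z| = 1/|Y| = 2.37 Ω, ∠Z = −∠Y = -82.8°

2.37 Ω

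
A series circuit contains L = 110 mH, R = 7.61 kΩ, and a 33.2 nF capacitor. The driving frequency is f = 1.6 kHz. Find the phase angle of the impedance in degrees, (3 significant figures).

ω = 2πf = 10050 rad/s
X_L = ωL = 1110 Ω
X_C = 1/(ωC) = 3000 Ω
Net reactance X = X_L − X_C = -1890 Ω
Z = 7610 − j1890 Ω
|Z| = √(7610² + 1890²) = 7840 Ω
∠Z = arctan(-1890/7610) = -13.9°

-13.9°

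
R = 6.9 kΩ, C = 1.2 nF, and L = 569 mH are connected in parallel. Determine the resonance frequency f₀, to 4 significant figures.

6.091 kHz

ω₀ = 1/√(LC) = 1/√(0.569 × 1.2e-09) = 38270 rad/s
f₀ = ω₀/(2π) = 6.091 kHz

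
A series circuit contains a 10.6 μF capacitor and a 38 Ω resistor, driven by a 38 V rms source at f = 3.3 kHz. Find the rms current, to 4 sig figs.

992.9 mA

ω = 2πf = 20730 rad/s
X_C = 1/(ωC) = 4.550 Ω
Z = 38.00 − j4.550 Ω
|Z| = √(38.00² + 4.550²) = 38.27 Ω
I = V/|Z| = 38/38.27 = 992.9 mA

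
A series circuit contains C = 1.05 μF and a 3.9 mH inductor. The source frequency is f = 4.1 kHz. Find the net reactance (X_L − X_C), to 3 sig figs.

63.5 Ω

ω = 2πf = 25760 rad/s
X_L = ωL = 100 Ω
X_C = 1/(ωC) = 37.0 Ω
X = 100 − 37.0 = 63.5 Ω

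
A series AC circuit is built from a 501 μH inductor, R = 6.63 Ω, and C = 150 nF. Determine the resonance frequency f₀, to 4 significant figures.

ω₀ = 1/√(LC) = 1/√(0.000501 × 1.5e-07) = 115400 rad/s
f₀ = ω₀/(2π) = 18.36 kHz

18.36 kHz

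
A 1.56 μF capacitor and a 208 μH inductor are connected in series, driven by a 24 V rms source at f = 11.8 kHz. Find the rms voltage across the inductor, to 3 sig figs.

54.6 V

ω = 2πf = 74140 rad/s
X_L = ωL = 15.4 Ω
X_C = 1/(ωC) = 8.65 Ω
Net reactance X = X_L − X_C = 6.78 Ω
Z = j6.78 Ω
|Z| = √(0² + 6.78²) = 6.78 Ω
I = V/|Z| = 3.54 A
V_L = I·|Z_L| = 3.54 × 15.4 = 54.6 V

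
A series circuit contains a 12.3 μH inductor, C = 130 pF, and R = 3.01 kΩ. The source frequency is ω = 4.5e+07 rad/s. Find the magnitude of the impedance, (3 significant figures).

3030 Ω

X_L = ωL = 554 Ω
X_C = 1/(ωC) = 171 Ω
Net reactance X = X_L − X_C = 383 Ω
Z = 3010 + j383 Ω
|Z| = √(3010² + 383²) = 3030 Ω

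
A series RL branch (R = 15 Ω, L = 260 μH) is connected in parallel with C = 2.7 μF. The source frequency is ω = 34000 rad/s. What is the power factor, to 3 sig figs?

0.620

X_L = ωL = 8.84 Ω
X_C = 1/(ωC) = 10.9 Ω
Branch 1 (R+jX_L): Z₁ = 15.0 + j8.84 Ω, |Z₁| = 17.4 Ω
Branch 2 (−jX_C): Z₂ = −j10.9 Ω
Parallel: Z = Z₁Z₂/(Z₁+Z₂), |Z| = 12.5 Ω, ∠Z = -51.7°
cos φ = cos(-51.7°) = 0.620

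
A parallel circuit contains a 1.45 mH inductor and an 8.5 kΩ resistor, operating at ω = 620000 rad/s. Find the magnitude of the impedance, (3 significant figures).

X_L = ωL = 899 Ω
Parallel: admittances add. Y = 1/R + 1/(jωL)
Y = (0.000118 − j0.00111) S
|Y| = 0.00112 S → |Z| = 1/|Y| = 894 Ω, ∠Z = −∠Y = 84.0°

894 Ω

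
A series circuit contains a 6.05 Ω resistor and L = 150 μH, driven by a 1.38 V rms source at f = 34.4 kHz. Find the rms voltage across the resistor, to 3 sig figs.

ω = 2πf = 216100 rad/s
X_L = ωL = 32.4 Ω
Z = 6.05 + j32.4 Ω
|Z| = √(6.05² + 32.4²) = 33.0 Ω
I = V/|Z| = 41.8 mA
V_R = I·|Z_R| = 0.0418 × 6.05 = 0.253 V

0.253 V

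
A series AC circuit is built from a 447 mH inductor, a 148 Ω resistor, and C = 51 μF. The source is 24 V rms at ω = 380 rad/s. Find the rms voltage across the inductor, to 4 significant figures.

21.52 V

X_L = ωL = 169.9 Ω
X_C = 1/(ωC) = 51.60 Ω
Net reactance X = X_L − X_C = 118.3 Ω
Z = 148.0 + j118.3 Ω
|Z| = √(148.0² + 118.3²) = 189.4 Ω
I = V/|Z| = 126.7 mA
V_L = I·|Z_L| = 0.1267 × 169.9 = 21.52 V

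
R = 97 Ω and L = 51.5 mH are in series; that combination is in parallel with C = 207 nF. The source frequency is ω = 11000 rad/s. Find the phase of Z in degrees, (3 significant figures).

-62.4°

X_L = ωL = 566 Ω
X_C = 1/(ωC) = 439 Ω
Branch 1 (R+jX_L): Z₁ = 97.0 + j566 Ω, |Z₁| = 575 Ω
Branch 2 (−jX_C): Z₂ = −j439 Ω
Parallel: Z = Z₁Z₂/(Z₁+Z₂), |Z| = 1580 Ω, ∠Z = -62.4°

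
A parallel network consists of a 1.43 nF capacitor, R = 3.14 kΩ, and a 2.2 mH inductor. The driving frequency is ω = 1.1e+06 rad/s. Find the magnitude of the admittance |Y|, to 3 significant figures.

1.20 mS

X_L = ωL = 2420 Ω
X_C = 1/(ωC) = 636 Ω
Parallel: admittances add. Y = 1/R + 1/(jωL) + jωC
Y = (0.000318 + j0.00116) S
|Y| = 0.00120 S → |Z| = 1/|Y| = 831 Ω, ∠Z = −∠Y = -74.6°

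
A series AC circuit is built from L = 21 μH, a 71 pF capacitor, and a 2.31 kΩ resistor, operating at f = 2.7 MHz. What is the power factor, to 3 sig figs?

0.980

ω = 2πf = 1.696e+07 rad/s
X_L = ωL = 356 Ω
X_C = 1/(ωC) = 830 Ω
Net reactance X = X_L − X_C = -474 Ω
Z = 2310 − j474 Ω
|Z| = √(2310² + 474²) = 2360 Ω
∠Z = arctan(-474/2310) = -11.6°
cos φ = cos(-11.6°) = 0.980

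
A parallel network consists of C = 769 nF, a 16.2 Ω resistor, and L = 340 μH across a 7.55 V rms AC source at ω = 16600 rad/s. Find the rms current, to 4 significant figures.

1.326 A

X_L = ωL = 5.644 Ω
X_C = 1/(ωC) = 78.34 Ω
Parallel: admittances add. Y = 1/R + 1/(jωL) + jωC
Y = (0.06173 − j0.1644) S
|Y| = 0.1756 S → |Z| = 1/|Y| = 5.694 Ω, ∠Z = −∠Y = 69.42°
I = V/|Z| = 7.55/5.694 = 1.326 A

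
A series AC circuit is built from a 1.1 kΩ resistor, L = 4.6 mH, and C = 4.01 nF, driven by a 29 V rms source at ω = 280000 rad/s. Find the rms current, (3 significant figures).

X_L = ωL = 1290 Ω
X_C = 1/(ωC) = 891 Ω
Net reactance X = X_L − X_C = 397 Ω
Z = 1100 + j397 Ω
|Z| = √(1100² + 397²) = 1170 Ω
I = V/|Z| = 29/1170 = 24.8 mA

24.8 mA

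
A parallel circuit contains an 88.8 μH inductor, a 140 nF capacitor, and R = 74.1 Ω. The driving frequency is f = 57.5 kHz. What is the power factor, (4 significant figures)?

ω = 2πf = 361300 rad/s
X_L = ωL = 32.08 Ω
X_C = 1/(ωC) = 19.77 Ω
Parallel: admittances add. Y = 1/R + 1/(jωL) + jωC
Y = (0.01350 + j0.01941) S
|Y| = 0.02364 S → |Z| = 1/|Y| = 42.30 Ω, ∠Z = −∠Y = -55.19°
cos φ = cos(-55.19°) = 0.5709

0.5709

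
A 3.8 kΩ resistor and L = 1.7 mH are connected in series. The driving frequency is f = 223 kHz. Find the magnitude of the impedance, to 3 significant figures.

ω = 2πf = 1.401e+06 rad/s
X_L = ωL = 2380 Ω
Z = 3800 + j2380 Ω
|Z| = √(3800² + 2380²) = 4480 Ω

4480 Ω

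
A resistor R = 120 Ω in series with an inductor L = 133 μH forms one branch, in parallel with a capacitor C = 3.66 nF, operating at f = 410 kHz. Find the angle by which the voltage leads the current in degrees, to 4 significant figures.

ω = 2πf = 2.576e+06 rad/s
X_L = ωL = 342.6 Ω
X_C = 1/(ωC) = 106.1 Ω
Branch 1 (R+jX_L): Z₁ = 120.0 + j342.6 Ω, |Z₁| = 363.0 Ω
Branch 2 (−jX_C): Z₂ = −j106.1 Ω
Parallel: Z = Z₁Z₂/(Z₁+Z₂), |Z| = 145.2 Ω, ∠Z = -82.41°

-82.41°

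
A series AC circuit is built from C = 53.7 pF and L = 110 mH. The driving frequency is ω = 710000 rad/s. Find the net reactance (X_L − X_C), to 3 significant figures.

X_L = ωL = 78100 Ω
X_C = 1/(ωC) = 26200 Ω
X = 78100 − 26200 = 51900 Ω

51900 Ω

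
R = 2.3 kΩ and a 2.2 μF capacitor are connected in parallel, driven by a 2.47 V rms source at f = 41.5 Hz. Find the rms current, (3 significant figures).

1.78 mA

ω = 2πf = 260.8 rad/s
X_C = 1/(ωC) = 1740 Ω
Parallel: admittances add. Y = 1/R + jωC
Y = (0.000435 + j0.000574) S
|Y| = 0.000720 S → |Z| = 1/|Y| = 1390 Ω, ∠Z = −∠Y = -52.8°
I = V/|Z| = 2.47/1390 = 1.78 mA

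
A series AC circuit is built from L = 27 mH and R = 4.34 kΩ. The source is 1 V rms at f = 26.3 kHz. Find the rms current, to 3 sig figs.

ω = 2πf = 165200 rad/s
X_L = ωL = 4460 Ω
Z = 4340 + j4460 Ω
|Z| = √(4340² + 4460²) = 6220 Ω
I = V/|Z| = 1/6220 = 161 μA

161 μA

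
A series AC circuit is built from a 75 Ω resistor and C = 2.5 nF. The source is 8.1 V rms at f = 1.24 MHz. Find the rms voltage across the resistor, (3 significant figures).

6.68 V

ω = 2πf = 7.791e+06 rad/s
X_C = 1/(ωC) = 51.3 Ω
Z = 75.0 − j51.3 Ω
|Z| = √(75.0² + 51.3²) = 90.9 Ω
I = V/|Z| = 89.1 mA
V_R = I·|Z_R| = 0.0891 × 75.0 = 6.68 V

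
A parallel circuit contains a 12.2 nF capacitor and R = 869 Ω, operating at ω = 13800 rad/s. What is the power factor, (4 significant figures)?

0.9895

X_C = 1/(ωC) = 5940 Ω
Parallel: admittances add. Y = 1/R + jωC
Y = (0.001151 + j0.0001684) S
|Y| = 0.001163 S → |Z| = 1/|Y| = 859.8 Ω, ∠Z = −∠Y = -8.324°
cos φ = cos(-8.324°) = 0.9895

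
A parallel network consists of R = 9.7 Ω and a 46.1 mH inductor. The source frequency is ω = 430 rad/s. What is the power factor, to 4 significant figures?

X_L = ωL = 19.82 Ω
Parallel: admittances add. Y = 1/R + 1/(jωL)
Y = (0.1031 − j0.05045) S
|Y| = 0.1148 S → |Z| = 1/|Y| = 8.713 Ω, ∠Z = −∠Y = 26.07°
cos φ = cos(26.07°) = 0.8982

0.8982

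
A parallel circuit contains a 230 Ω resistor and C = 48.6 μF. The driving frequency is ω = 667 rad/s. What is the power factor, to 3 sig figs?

0.133

X_C = 1/(ωC) = 30.8 Ω
Parallel: admittances add. Y = 1/R + jωC
Y = (0.00435 + j0.0324) S
|Y| = 0.0327 S → |Z| = 1/|Y| = 30.6 Ω, ∠Z = −∠Y = -82.4°
cos φ = cos(-82.4°) = 0.133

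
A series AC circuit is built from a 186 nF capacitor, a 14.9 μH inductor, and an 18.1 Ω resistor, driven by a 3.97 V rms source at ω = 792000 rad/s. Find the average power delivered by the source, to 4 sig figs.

X_L = ωL = 11.80 Ω
X_C = 1/(ωC) = 6.788 Ω
Net reactance X = X_L − X_C = 5.012 Ω
Z = 18.10 + j5.012 Ω
|Z| = √(18.10² + 5.012²) = 18.78 Ω
∠Z = arctan(5.012/18.10) = 15.48°
I = V/|Z| = 211.4 mA
P = VI cos φ = 3.97 × 0.2114 × cos(15.48°) = 808.7 mW

808.7 mW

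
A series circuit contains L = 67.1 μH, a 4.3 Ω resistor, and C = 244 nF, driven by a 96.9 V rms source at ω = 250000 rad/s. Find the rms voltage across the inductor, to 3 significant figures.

377 V

X_L = ωL = 16.8 Ω
X_C = 1/(ωC) = 16.4 Ω
Net reactance X = X_L − X_C = 0.382 Ω
Z = 4.30 + j0.382 Ω
|Z| = √(4.30² + 0.382²) = 4.32 Ω
I = V/|Z| = 22.4 A
V_L = I·|Z_L| = 22.4 × 16.8 = 377 V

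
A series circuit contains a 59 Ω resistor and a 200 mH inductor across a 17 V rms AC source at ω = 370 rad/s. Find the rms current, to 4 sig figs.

179.6 mA

X_L = ωL = 74.00 Ω
Z = 59.00 + j74.00 Ω
|Z| = √(59.00² + 74.00²) = 94.64 Ω
I = V/|Z| = 17/94.64 = 179.6 mA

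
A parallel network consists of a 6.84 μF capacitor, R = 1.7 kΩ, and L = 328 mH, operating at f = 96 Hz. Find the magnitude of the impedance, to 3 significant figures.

910 Ω

ω = 2πf = 603.2 rad/s
X_L = ωL = 198 Ω
X_C = 1/(ωC) = 242 Ω
Parallel: admittances add. Y = 1/R + 1/(jωL) + jωC
Y = (0.000588 − j0.000929) S
|Y| = 0.00110 S → |Z| = 1/|Y| = 910 Ω, ∠Z = −∠Y = 57.6°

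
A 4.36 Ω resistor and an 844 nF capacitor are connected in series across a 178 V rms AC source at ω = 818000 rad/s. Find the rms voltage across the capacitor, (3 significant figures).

X_C = 1/(ωC) = 1.45 Ω
Z = 4.36 − j1.45 Ω
|Z| = √(4.36² + 1.45²) = 4.59 Ω
I = V/|Z| = 38.7 A
V_C = I·|Z_C| = 38.7 × 1.45 = 56.1 V

56.1 V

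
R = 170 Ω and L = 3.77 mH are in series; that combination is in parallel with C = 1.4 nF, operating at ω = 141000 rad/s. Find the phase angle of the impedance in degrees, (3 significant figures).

X_L = ωL = 532 Ω
X_C = 1/(ωC) = 5070 Ω
Branch 1 (R+jX_L): Z₁ = 170 + j532 Ω, |Z₁| = 558 Ω
Branch 2 (−jX_C): Z₂ = −j5070 Ω
Parallel: Z = Z₁Z₂/(Z₁+Z₂), |Z| = 623 Ω, ∠Z = 70.1°

70.1°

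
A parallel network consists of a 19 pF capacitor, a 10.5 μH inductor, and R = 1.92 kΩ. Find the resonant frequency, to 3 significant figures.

ω₀ = 1/√(LC) = 1/√(1.05e-05 × 1.9e-11) = 7.08e+07 rad/s
f₀ = ω₀/(2π) = 11.3 MHz

11.3 MHz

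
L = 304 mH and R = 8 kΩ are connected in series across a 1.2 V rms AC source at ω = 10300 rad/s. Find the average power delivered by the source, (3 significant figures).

156 μW

X_L = ωL = 3130 Ω
Z = 8000 + j3130 Ω
|Z| = √(8000² + 3130²) = 8590 Ω
∠Z = arctan(3130/8000) = 21.4°
I = V/|Z| = 140 μA
P = VI cos φ = 1.2 × 0.000140 × cos(21.4°) = 156 μW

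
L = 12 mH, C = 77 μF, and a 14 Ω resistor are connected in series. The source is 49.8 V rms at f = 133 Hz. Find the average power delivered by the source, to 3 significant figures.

ω = 2πf = 835.7 rad/s
X_L = ωL = 10.0 Ω
X_C = 1/(ωC) = 15.5 Ω
Net reactance X = X_L − X_C = -5.51 Ω
Z = 14.0 − j5.51 Ω
|Z| = √(14.0² + 5.51²) = 15.0 Ω
∠Z = arctan(-5.51/14.0) = -21.5°
I = V/|Z| = 3.31 A
P = VI cos φ = 49.8 × 3.31 × cos(-21.5°) = 153 W

153 W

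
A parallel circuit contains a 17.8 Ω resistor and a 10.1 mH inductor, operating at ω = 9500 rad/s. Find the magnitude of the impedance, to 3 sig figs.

X_L = ωL = 96.0 Ω
Parallel: admittances add. Y = 1/R + 1/(jωL)
Y = (0.0562 − j0.0104) S
|Y| = 0.0571 S → |Z| = 1/|Y| = 17.5 Ω, ∠Z = −∠Y = 10.5°

17.5 Ω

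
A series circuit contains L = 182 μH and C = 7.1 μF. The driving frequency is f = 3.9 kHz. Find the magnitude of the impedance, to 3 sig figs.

ω = 2πf = 24500 rad/s
X_L = ωL = 4.46 Ω
X_C = 1/(ωC) = 5.75 Ω
Net reactance X = X_L − X_C = -1.29 Ω
Z = − j1.29 Ω
|Z| = √(0² + 1.29²) = 1.29 Ω

1.29 Ω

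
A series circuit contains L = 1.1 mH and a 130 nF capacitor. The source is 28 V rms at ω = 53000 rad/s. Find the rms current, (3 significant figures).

X_L = ωL = 58.3 Ω
X_C = 1/(ωC) = 145 Ω
Net reactance X = X_L − X_C = -86.8 Ω
Z = − j86.8 Ω
|Z| = √(0² + 86.8²) = 86.8 Ω
I = V/|Z| = 28/86.8 = 322 mA

322 mA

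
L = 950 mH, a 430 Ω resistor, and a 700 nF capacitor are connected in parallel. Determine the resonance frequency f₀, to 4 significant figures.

195.2 Hz

ω₀ = 1/√(LC) = 1/√(0.95 × 7e-07) = 1226 rad/s
f₀ = ω₀/(2π) = 195.2 Hz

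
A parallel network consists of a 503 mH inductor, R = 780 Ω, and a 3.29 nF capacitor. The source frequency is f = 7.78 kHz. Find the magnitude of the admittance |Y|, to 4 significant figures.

ω = 2πf = 48880 rad/s
X_L = ωL = 24590 Ω
X_C = 1/(ωC) = 6218 Ω
Parallel: admittances add. Y = 1/R + 1/(jωL) + jωC
Y = (0.001282 + j0.0001202) S
|Y| = 0.001288 S → |Z| = 1/|Y| = 776.6 Ω, ∠Z = −∠Y = -5.354°

1.288 mS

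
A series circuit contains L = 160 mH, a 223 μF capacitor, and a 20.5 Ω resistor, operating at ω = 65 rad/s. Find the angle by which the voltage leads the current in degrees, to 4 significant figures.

-70.72°

X_L = ωL = 10.40 Ω
X_C = 1/(ωC) = 68.99 Ω
Net reactance X = X_L − X_C = -58.59 Ω
Z = 20.50 − j58.59 Ω
|Z| = √(20.50² + 58.59²) = 62.07 Ω
∠Z = arctan(-58.59/20.50) = -70.72°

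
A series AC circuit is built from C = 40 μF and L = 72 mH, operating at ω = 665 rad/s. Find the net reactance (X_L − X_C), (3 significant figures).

10.3 Ω

X_L = ωL = 47.9 Ω
X_C = 1/(ωC) = 37.6 Ω
X = 47.9 − 37.6 = 10.3 Ω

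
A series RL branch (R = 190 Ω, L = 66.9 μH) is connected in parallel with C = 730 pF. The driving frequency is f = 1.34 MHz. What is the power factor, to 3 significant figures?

ω = 2πf = 8.419e+06 rad/s
X_L = ωL = 563 Ω
X_C = 1/(ωC) = 163 Ω
Branch 1 (R+jX_L): Z₁ = 190 + j563 Ω, |Z₁| = 594 Ω
Branch 2 (−jX_C): Z₂ = −j163 Ω
Parallel: Z = Z₁Z₂/(Z₁+Z₂), |Z| = 218 Ω, ∠Z = -83.3°
cos φ = cos(-83.3°) = 0.117

0.117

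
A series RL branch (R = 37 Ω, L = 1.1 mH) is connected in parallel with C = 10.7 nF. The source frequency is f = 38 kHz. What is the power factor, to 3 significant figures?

ω = 2πf = 238800 rad/s
X_L = ωL = 263 Ω
X_C = 1/(ωC) = 391 Ω
Branch 1 (R+jX_L): Z₁ = 37.0 + j263 Ω, |Z₁| = 265 Ω
Branch 2 (−jX_C): Z₂ = −j391 Ω
Parallel: Z = Z₁Z₂/(Z₁+Z₂), |Z| = 775 Ω, ∠Z = 66.0°
cos φ = cos(66.0°) = 0.407

0.407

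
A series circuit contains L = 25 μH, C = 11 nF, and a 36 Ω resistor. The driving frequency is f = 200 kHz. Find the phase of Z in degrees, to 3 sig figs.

ω = 2πf = 1.257e+06 rad/s
X_L = ωL = 31.4 Ω
X_C = 1/(ωC) = 72.3 Ω
Net reactance X = X_L − X_C = -40.9 Ω
Z = 36.0 − j40.9 Ω
|Z| = √(36.0² + 40.9²) = 54.5 Ω
∠Z = arctan(-40.9/36.0) = -48.7°

-48.7°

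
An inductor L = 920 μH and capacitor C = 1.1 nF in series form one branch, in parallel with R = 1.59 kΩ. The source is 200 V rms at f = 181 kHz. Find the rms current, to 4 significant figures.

819.7 mA

ω = 2πf = 1.137e+06 rad/s
X_L = ωL = 1046 Ω
X_C = 1/(ωC) = 799.4 Ω
Branch 1: Z₁ = R = 1590 Ω
Branch 2 (series LC): Z₂ = j(X_L − X_C) = j246.9 Ω
Parallel: Z = Z₁Z₂/(Z₁+Z₂), |Z| = 244.0 Ω, ∠Z = 81.17°
I = V/|Z| = 200/244.0 = 819.7 mA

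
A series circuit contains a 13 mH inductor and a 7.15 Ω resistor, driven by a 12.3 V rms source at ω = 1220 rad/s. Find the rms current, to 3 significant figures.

707 mA

X_L = ωL = 15.9 Ω
Z = 7.15 + j15.9 Ω
|Z| = √(7.15² + 15.9²) = 17.4 Ω
I = V/|Z| = 12.3/17.4 = 707 mA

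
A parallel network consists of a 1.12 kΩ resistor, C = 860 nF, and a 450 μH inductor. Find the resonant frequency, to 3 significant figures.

ω₀ = 1/√(LC) = 1/√(0.00045 × 8.6e-07) = 50830 rad/s
f₀ = ω₀/(2π) = 8.09 kHz

8.09 kHz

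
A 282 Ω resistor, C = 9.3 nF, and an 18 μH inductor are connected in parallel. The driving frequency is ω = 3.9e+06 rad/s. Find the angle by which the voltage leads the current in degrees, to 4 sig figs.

-80.85°

X_L = ωL = 70.20 Ω
X_C = 1/(ωC) = 27.57 Ω
Parallel: admittances add. Y = 1/R + 1/(jωL) + jωC
Y = (0.003546 + j0.02202) S
|Y| = 0.02231 S → |Z| = 1/|Y| = 44.83 Ω, ∠Z = −∠Y = -80.85°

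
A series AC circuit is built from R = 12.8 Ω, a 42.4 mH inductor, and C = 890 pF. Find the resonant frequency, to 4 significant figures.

25.91 kHz

ω₀ = 1/√(LC) = 1/√(0.0424 × 8.9e-10) = 162800 rad/s
f₀ = ω₀/(2π) = 25.91 kHz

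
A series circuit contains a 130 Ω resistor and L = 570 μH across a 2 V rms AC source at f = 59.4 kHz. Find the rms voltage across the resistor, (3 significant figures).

ω = 2πf = 373200 rad/s
X_L = ωL = 213 Ω
Z = 130 + j213 Ω
|Z| = √(130² + 213²) = 249 Ω
I = V/|Z| = 8.02 mA
V_R = I·|Z_R| = 0.00802 × 130 = 1.04 V

1.04 V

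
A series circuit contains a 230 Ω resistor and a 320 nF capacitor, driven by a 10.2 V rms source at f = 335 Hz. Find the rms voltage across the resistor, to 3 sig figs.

ω = 2πf = 2105 rad/s
X_C = 1/(ωC) = 1480 Ω
Z = 230 − j1480 Ω
|Z| = √(230² + 1480²) = 1500 Ω
I = V/|Z| = 6.79 mA
V_R = I·|Z_R| = 0.00679 × 230 = 1.56 V

1.56 V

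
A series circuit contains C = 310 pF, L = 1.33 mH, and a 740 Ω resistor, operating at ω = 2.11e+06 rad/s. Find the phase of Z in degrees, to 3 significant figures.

59.9°

X_L = ωL = 2810 Ω
X_C = 1/(ωC) = 1530 Ω
Net reactance X = X_L − X_C = 1280 Ω
Z = 740 + j1280 Ω
|Z| = √(740² + 1280²) = 1480 Ω
∠Z = arctan(1280/740) = 59.9°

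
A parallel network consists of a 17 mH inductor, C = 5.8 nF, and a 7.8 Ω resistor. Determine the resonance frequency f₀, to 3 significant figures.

ω₀ = 1/√(LC) = 1/√(0.017 × 5.8e-09) = 100700 rad/s
f₀ = ω₀/(2π) = 16.0 kHz

16.0 kHz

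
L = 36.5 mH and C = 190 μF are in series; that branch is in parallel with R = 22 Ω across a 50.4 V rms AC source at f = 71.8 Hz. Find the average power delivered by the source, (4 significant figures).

ω = 2πf = 451.1 rad/s
X_L = ωL = 16.47 Ω
X_C = 1/(ωC) = 11.67 Ω
Branch 1: Z₁ = R = 22.00 Ω
Branch 2 (series LC): Z₂ = j(X_L − X_C) = j4.800 Ω
Parallel: Z = Z₁Z₂/(Z₁+Z₂), |Z| = 4.689 Ω, ∠Z = 77.69°
I = V/|Z| = 10.75 A
P = VI cos φ = 50.4 × 10.75 × cos(77.69°) = 115.5 W

115.5 W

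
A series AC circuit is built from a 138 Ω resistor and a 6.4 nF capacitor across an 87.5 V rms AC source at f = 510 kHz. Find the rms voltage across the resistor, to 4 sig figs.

82.50 V

ω = 2πf = 3.204e+06 rad/s
X_C = 1/(ωC) = 48.76 Ω
Z = 138.0 − j48.76 Ω
|Z| = √(138.0² + 48.76²) = 146.4 Ω
I = V/|Z| = 597.8 mA
V_R = I·|Z_R| = 0.5978 × 138.0 = 82.50 V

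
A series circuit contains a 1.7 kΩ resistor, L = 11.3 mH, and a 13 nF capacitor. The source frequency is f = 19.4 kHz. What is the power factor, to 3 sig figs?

ω = 2πf = 121900 rad/s
X_L = ωL = 1380 Ω
X_C = 1/(ωC) = 631 Ω
Net reactance X = X_L − X_C = 746 Ω
Z = 1700 + j746 Ω
|Z| = √(1700² + 746²) = 1860 Ω
∠Z = arctan(746/1700) = 23.7°
cos φ = cos(23.7°) = 0.916

0.916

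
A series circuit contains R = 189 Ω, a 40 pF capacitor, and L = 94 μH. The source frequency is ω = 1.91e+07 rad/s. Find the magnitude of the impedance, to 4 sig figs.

521.9 Ω

X_L = ωL = 1795 Ω
X_C = 1/(ωC) = 1309 Ω
Net reactance X = X_L − X_C = 486.5 Ω
Z = 189.0 + j486.5 Ω
|Z| = √(189.0² + 486.5²) = 521.9 Ω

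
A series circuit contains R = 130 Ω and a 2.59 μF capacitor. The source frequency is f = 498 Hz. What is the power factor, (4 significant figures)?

0.7253

ω = 2πf = 3129 rad/s
X_C = 1/(ωC) = 123.4 Ω
Z = 130.0 − j123.4 Ω
|Z| = √(130.0² + 123.4²) = 179.2 Ω
∠Z = arctan(-123.4/130.0) = -43.51°
cos φ = cos(-43.51°) = 0.7253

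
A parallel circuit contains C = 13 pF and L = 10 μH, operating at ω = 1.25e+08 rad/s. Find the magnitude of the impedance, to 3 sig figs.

1210 Ω

X_L = ωL = 1250 Ω
X_C = 1/(ωC) = 615 Ω
Parallel: admittances add. Y = 1/(jωL) + jωC
Y = (0 + j0.000825) S
|Y| = 0.000825 S → |Z| = 1/|Y| = 1210 Ω, ∠Z = −∠Y = -90.0°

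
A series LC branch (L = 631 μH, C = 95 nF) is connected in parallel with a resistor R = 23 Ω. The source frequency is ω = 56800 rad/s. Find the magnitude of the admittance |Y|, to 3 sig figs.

44.0 mS

X_L = ωL = 35.8 Ω
X_C = 1/(ωC) = 185 Ω
Branch 1: Z₁ = R = 23.0 Ω
Branch 2 (series LC): Z₂ = j(X_L − X_C) = −j149 Ω
Parallel: Z = Z₁Z₂/(Z₁+Z₂), |Z| = 22.7 Ω, ∠Z = -8.75°
|Y| = 1/|Z| = 44.0 mS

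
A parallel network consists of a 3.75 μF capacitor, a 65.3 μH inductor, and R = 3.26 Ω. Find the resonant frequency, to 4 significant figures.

10.17 kHz

ω₀ = 1/√(LC) = 1/√(6.53e-05 × 3.75e-06) = 63900 rad/s
f₀ = ω₀/(2π) = 10.17 kHz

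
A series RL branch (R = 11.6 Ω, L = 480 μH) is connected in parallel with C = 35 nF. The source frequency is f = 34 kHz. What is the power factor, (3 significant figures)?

ω = 2πf = 213600 rad/s
X_L = ωL = 103 Ω
X_C = 1/(ωC) = 134 Ω
Branch 1 (R+jX_L): Z₁ = 11.6 + j103 Ω, |Z₁| = 103 Ω
Branch 2 (−jX_C): Z₂ = −j134 Ω
Parallel: Z = Z₁Z₂/(Z₁+Z₂), |Z| = 415 Ω, ∠Z = 63.2°
cos φ = cos(63.2°) = 0.452

0.452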